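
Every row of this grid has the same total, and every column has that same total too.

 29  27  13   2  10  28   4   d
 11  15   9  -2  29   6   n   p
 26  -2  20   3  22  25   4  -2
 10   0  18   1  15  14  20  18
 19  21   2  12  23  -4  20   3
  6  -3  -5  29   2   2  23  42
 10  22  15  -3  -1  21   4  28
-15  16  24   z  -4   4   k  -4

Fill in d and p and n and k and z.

Rows 3 and 4 both sum to 96, so that's the common total.
The known cells in row 1 total 113, leaving 96 − 113 = -17 for the blank.
The known cells in column 4 total 42, leaving 96 − 42 = 54 for the blank.
The known cells in column 8 total 68, leaving 96 − 68 = 28 for the blank.
The known cells in row 8 total 75, leaving 96 − 75 = 21 for the blank.
The known cells in row 2 total 96, leaving 96 − 96 = 0 for the blank.

d = -17, p = 28, n = 0, k = 21, z = 54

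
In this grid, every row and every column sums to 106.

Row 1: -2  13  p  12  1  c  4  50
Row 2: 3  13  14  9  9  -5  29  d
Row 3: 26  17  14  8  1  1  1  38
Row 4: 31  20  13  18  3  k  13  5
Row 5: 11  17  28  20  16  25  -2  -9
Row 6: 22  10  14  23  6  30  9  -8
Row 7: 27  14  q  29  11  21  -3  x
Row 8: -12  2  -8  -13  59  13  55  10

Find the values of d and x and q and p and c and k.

d = 34, x = -14, q = 21, p = 10, c = 18, k = 3

The known cells in row 2 total 72, leaving 106 − 72 = 34 for the blank.
The known cells in column 8 total 120, leaving 106 − 120 = -14 for the blank.
The known cells in row 7 total 85, leaving 106 − 85 = 21 for the blank.
The known cells in column 3 total 96, leaving 106 − 96 = 10 for the blank.
The known cells in row 1 total 88, leaving 106 − 88 = 18 for the blank.
The known cells in row 4 total 103, leaving 106 − 103 = 3 for the blank.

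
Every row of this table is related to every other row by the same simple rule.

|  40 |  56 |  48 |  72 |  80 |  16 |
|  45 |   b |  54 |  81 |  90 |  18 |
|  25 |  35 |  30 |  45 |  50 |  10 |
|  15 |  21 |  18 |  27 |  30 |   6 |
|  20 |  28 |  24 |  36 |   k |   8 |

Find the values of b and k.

b = 63, k = 40

Each row is a constant multiple of every other row — this is a multiplication table with the headers hidden.
Row 2 is 18/16 = 9/8 times row 1, so its entry in column 2 is 56 × 9/8 = 63.
Row 5 is 8/16 = 1/2 times row 1, so its entry in column 5 is 80 × 1/2 = 40.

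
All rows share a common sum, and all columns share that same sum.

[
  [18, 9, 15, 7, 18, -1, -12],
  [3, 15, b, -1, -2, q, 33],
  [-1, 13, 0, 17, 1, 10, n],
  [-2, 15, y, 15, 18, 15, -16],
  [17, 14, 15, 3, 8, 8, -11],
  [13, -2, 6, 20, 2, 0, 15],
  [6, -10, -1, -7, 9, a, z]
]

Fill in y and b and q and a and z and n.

y = 9, b = 10, q = -4, a = 26, z = 31, n = 14

Rows 1 and 5 both sum to 54, so that's the common total.
Row 3: -1 + 13 + 0 + 17 + 1 + 10 = 40, so its missing entry is 54 − 40 = 14.
Column 7: -12 + 33 + 14 − 16 − 11 + 15 = 23, so its missing entry is 54 − 23 = 31.
Row 7: 6 − 10 − 1 − 7 + 9 + 31 = 28, so its missing entry is 54 − 28 = 26.
Column 6: -1 + 10 + 15 + 8 + 0 + 26 = 58, so its missing entry is 54 − 58 = -4.
Row 2: 3 + 15 − 1 − 2 − 4 + 33 = 44, so its missing entry is 54 − 44 = 10.
Row 4: -2 + 15 + 15 + 18 + 15 − 16 = 45, so its missing entry is 54 − 45 = 9.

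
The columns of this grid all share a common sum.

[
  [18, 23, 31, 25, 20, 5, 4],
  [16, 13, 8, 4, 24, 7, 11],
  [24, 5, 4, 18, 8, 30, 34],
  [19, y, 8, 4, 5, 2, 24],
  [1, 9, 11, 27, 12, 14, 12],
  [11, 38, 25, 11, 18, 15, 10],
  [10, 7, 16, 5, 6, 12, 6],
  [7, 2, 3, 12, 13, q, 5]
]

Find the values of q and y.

The complete columns each total 106.
Column 6 is missing 106 − 85 = 21 (since 5 + 7 + 30 + 2 + 14 + 15 + 12 = 85).
Column 2 is missing 106 − 97 = 9 (since 23 + 13 + 5 + 9 + 38 + 7 + 2 = 97).

q = 21, y = 9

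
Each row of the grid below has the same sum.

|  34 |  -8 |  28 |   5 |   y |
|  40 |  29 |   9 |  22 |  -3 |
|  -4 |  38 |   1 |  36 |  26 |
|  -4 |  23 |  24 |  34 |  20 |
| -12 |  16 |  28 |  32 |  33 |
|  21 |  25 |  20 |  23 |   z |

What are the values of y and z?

Rows 4 and 5 both add up to 97, so every row sums to 97.
Row 1: 34 − 8 + 28 + 5 = 59, so the missing entry is 97 − 59 = 38.
Row 6: 21 + 25 + 20 + 23 = 89, so the missing entry is 97 − 89 = 8.

y = 38, z = 8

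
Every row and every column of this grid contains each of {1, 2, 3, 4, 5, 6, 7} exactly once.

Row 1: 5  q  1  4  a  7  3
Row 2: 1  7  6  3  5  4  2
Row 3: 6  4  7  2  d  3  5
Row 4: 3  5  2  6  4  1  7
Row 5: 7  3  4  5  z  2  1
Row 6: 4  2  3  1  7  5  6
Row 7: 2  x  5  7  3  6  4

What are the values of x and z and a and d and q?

x = 1, z = 6, a = 2, d = 1, q = 6

Cell (5,5): row 5 already has {1, 2, 3, 4, 5, 7} → 6.
Cell (3,5): row 3 already has {2, 3, 4, 5, 6, 7} → 1.
For row 1, column 5: column 5 already has {1, 3, 4, 5, 6, 7}; that leaves 2.
For row 1, column 2: row 1 already has {1, 2, 3, 4, 5, 7}; that leaves 6.
At (row 7, col 2): row 7 already has {2, 3, 4, 5, 6, 7}, so the value is 1.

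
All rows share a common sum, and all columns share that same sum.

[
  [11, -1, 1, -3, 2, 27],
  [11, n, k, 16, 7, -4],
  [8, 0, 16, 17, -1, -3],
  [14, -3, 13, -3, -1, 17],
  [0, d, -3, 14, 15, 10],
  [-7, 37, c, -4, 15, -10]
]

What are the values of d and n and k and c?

Rows 1 and 3 both sum to 37, so that's the common total.
Row 5 has 0 − 3 + 14 + 15 + 10 = 36; the blank must be 37 − 36 = 1.
Column 2 has -1 + 0 − 3 + 1 + 37 = 34; the blank must be 37 − 34 = 3.
Row 2 has 11 + 3 + 16 + 7 − 4 = 33; the blank must be 37 − 33 = 4.
Row 6 has -7 + 37 − 4 + 15 − 10 = 31; the blank must be 37 − 31 = 6.

d = 1, n = 3, k = 4, c = 6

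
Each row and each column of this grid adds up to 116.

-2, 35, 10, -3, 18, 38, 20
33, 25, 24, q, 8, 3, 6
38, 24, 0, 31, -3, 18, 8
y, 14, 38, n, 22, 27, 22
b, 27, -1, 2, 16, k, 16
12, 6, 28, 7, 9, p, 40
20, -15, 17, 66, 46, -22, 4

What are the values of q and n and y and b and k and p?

Row 6: 12 + 6 + 28 + 7 + 9 + 40 = 102, so its missing entry is 116 − 102 = 14.
Column 6: 38 + 3 + 18 + 27 + 14 − 22 = 78, so its missing entry is 116 − 78 = 38.
Row 5: 27 − 1 + 2 + 16 + 38 + 16 = 98, so its missing entry is 116 − 98 = 18.
Column 1: -2 + 33 + 38 + 18 + 12 + 20 = 119, so its missing entry is 116 − 119 = -3.
Row 4: -3 + 14 + 38 + 22 + 27 + 22 = 120, so its missing entry is 116 − 120 = -4.
Row 2: 33 + 25 + 24 + 8 + 3 + 6 = 99, so its missing entry is 116 − 99 = 17.

q = 17, n = -4, y = -3, b = 18, k = 38, p = 14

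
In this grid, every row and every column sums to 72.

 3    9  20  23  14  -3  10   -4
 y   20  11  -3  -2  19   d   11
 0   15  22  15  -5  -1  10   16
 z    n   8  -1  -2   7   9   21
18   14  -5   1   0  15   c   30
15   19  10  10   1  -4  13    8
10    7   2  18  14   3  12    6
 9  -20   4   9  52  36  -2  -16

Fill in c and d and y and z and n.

Column 2 has 9 + 20 + 15 + 14 + 19 + 7 − 20 = 64; the blank must be 72 − 64 = 8.
Row 5 has 18 + 14 − 5 + 1 + 0 + 15 + 30 = 73; the blank must be 72 − 73 = -1.
Row 4 has 8 + 8 − 1 − 2 + 7 + 9 + 21 = 50; the blank must be 72 − 50 = 22.
Column 1 has 3 + 0 + 22 + 18 + 15 + 10 + 9 = 77; the blank must be 72 − 77 = -5.
Row 2 has -5 + 20 + 11 − 3 − 2 + 19 + 11 = 51; the blank must be 72 − 51 = 21.

c = -1, d = 21, y = -5, z = 22, n = 8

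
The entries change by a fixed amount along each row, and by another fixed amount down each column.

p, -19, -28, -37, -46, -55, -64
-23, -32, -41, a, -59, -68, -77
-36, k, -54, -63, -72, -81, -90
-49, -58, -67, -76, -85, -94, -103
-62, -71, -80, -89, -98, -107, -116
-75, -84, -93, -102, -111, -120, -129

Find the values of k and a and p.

Along each row the entries change by -9 per step; down each column they change by -13.
Row 3: from -36 at column 1, stepping by -9 to column 2 gives -45.
Row 2: from -23 at column 1, stepping by -9 to column 4 gives -50.
Row 1: from -19 at column 2, stepping by -9 to column 1 gives -10.

k = -45, a = -50, p = -10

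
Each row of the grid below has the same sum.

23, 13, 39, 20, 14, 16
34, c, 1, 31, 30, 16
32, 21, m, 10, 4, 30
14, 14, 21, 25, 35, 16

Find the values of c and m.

c = 13, m = 28

Rows 1 and 4 both add up to 125, so every row sums to 125.
Row 2: 34 + 1 + 31 + 30 + 16 = 112, so the missing entry is 125 − 112 = 13.
Row 3: 32 + 21 + 10 + 4 + 30 = 97, so the missing entry is 125 − 97 = 28.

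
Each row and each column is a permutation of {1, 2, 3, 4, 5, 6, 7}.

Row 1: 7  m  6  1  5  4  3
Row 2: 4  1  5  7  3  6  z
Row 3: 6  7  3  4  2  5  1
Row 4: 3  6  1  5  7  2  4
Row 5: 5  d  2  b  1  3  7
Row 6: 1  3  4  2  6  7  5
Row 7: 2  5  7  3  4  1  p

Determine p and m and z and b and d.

For row 1, column 2: row 1 already has {1, 3, 4, 5, 6, 7}; that leaves 2.
Cell (5,4): column 4 already has {1, 2, 3, 4, 5, 7} → 6.
For row 7, column 7: row 7 already has {1, 2, 3, 4, 5, 7}; that leaves 6.
For row 2, column 7: row 2 already has {1, 3, 4, 5, 6, 7}; that leaves 2.
At (row 5, col 2): row 5 already has {1, 2, 3, 5, 6, 7}, so the value is 4.

p = 6, m = 2, z = 2, b = 6, d = 4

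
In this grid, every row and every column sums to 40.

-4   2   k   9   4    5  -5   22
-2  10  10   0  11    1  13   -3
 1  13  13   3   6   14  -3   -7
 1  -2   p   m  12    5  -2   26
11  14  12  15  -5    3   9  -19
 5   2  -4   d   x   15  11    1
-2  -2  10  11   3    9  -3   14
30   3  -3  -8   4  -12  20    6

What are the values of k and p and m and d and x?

Column 5 has 4 + 11 + 6 + 12 − 5 + 3 + 4 = 35; the blank must be 40 − 35 = 5.
Row 1 has -4 + 2 + 9 + 4 + 5 − 5 + 22 = 33; the blank must be 40 − 33 = 7.
Row 6 has 5 + 2 − 4 + 5 + 15 + 11 + 1 = 35; the blank must be 40 − 35 = 5.
Column 4 has 9 + 0 + 3 + 15 + 5 + 11 − 8 = 35; the blank must be 40 − 35 = 5.
Row 4 has 1 − 2 + 5 + 12 + 5 − 2 + 26 = 45; the blank must be 40 − 45 = -5.

k = 7, p = -5, m = 5, d = 5, x = 5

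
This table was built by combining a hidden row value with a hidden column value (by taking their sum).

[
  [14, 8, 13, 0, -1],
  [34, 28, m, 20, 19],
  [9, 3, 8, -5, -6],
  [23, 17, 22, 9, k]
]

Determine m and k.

The difference between any two rows is the same in every column — this is an addition table with the headers hidden.
Row 2 minus row 1 is 28 − 8 = 20, so its entry in column 3 is 13 + 20 = 33.
Row 4 minus row 1 is 17 − 8 = 9, so its entry in column 5 is -1 + 9 = 8.

m = 33, k = 8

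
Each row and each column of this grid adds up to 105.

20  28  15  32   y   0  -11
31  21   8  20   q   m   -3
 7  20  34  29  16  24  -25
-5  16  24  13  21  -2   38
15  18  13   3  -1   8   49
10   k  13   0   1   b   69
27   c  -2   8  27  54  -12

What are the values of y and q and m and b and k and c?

The known cells in row 1 total 84, leaving 105 − 84 = 21 for the blank.
The known cells in row 7 total 102, leaving 105 − 102 = 3 for the blank.
The known cells in column 2 total 106, leaving 105 − 106 = -1 for the blank.
The known cells in row 6 total 92, leaving 105 − 92 = 13 for the blank.
The known cells in column 6 total 97, leaving 105 − 97 = 8 for the blank.
The known cells in row 2 total 85, leaving 105 − 85 = 20 for the blank.

y = 21, q = 20, m = 8, b = 13, k = -1, c = 3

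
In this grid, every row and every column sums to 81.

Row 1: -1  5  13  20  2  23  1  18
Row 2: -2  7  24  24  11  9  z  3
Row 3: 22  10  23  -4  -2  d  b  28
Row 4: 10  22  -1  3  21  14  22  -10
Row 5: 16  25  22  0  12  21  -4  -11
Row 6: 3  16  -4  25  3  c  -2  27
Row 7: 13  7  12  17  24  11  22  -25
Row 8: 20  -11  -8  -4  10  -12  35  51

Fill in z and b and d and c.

z = 5, b = 2, d = 2, c = 13

Row 2 has -2 + 7 + 24 + 24 + 11 + 9 + 3 = 76; the blank must be 81 − 76 = 5.
Column 7 has 1 + 5 + 22 − 4 − 2 + 22 + 35 = 79; the blank must be 81 − 79 = 2.
Row 3 has 22 + 10 + 23 − 4 − 2 + 2 + 28 = 79; the blank must be 81 − 79 = 2.
Row 6 has 3 + 16 − 4 + 25 + 3 − 2 + 27 = 68; the blank must be 81 − 68 = 13.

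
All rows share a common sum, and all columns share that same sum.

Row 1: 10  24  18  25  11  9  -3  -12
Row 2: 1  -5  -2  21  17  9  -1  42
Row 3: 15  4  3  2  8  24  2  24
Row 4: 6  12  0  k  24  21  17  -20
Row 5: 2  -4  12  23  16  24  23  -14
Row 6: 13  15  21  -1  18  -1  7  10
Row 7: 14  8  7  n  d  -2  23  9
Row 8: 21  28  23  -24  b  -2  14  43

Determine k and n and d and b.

Rows 1 and 2 both sum to 82, so that's the common total.
The known cells in row 8 total 103, leaving 82 − 103 = -21 for the blank.
The known cells in row 4 total 60, leaving 82 − 60 = 22 for the blank.
The known cells in column 5 total 73, leaving 82 − 73 = 9 for the blank.
The known cells in row 7 total 68, leaving 82 − 68 = 14 for the blank.

k = 22, n = 14, d = 9, b = -21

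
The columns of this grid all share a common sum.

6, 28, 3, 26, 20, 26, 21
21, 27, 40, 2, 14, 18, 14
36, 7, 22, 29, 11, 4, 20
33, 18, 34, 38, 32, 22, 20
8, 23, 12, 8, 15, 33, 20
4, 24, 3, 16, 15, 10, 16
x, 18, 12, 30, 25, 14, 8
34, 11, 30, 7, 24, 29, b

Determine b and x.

Column 4 sums to 156 and so does column 5; that's the common total.
In column 7 the known cells total 119, leaving 156 − 119 = 37.
In column 1 the known cells total 142, leaving 156 − 142 = 14.

b = 37, x = 14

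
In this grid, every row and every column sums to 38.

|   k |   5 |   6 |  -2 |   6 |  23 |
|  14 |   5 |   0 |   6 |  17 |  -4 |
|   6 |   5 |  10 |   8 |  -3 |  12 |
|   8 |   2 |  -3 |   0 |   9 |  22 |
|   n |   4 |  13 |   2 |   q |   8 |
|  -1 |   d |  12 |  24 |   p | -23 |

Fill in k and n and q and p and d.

k = 0, n = 11, q = 0, p = 9, d = 17

The known cells in row 1 total 38, leaving 38 − 38 = 0 for the blank.
The known cells in column 1 total 27, leaving 38 − 27 = 11 for the blank.
The known cells in row 5 total 38, leaving 38 − 38 = 0 for the blank.
The known cells in column 5 total 29, leaving 38 − 29 = 9 for the blank.
The known cells in row 6 total 21, leaving 38 − 21 = 17 for the blank.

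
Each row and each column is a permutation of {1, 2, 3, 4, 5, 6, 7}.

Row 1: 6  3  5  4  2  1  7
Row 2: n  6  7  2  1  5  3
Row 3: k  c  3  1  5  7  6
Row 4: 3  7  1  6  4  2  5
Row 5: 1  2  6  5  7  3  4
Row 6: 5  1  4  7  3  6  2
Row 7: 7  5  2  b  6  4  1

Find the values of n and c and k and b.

n = 4, c = 4, k = 2, b = 3

Cell (2,1): row 2 already has {1, 2, 3, 5, 6, 7} → 4.
For row 7, column 4: row 7 already has {1, 2, 4, 5, 6, 7}; that leaves 3.
At (row 3, col 1): column 1 already has {1, 3, 4, 5, 6, 7}, so the value is 2.
At (row 3, col 2): row 3 already has {1, 2, 3, 5, 6, 7}, so the value is 4.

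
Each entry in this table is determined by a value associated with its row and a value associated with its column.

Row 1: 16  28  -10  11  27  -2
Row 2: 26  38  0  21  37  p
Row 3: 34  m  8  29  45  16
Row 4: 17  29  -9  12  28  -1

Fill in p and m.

p = 8, m = 46

The difference between any two rows is the same in every column — this is an addition table with the headers hidden.
Row 2 minus row 1 is 21 − 11 = 10, so its entry in column 6 is -2 + 10 = 8.
Row 3 minus row 1 is 29 − 11 = 18, so its entry in column 2 is 28 + 18 = 46.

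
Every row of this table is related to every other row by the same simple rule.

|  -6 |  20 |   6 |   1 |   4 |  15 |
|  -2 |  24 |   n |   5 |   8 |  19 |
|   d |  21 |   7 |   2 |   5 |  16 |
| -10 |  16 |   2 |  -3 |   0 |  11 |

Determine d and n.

The difference between any two rows is the same in every column — this is an addition table with the headers hidden.
Row 3 minus row 1 is 16 − 15 = 1, so its entry in column 1 is -6 + 1 = -5.
Row 2 minus row 1 is 19 − 15 = 4, so its entry in column 3 is 6 + 4 = 10.

d = -5, n = 10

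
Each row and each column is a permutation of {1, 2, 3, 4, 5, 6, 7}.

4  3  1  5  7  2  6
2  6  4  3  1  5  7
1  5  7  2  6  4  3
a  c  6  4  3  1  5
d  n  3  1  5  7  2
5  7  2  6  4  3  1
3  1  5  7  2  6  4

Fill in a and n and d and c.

At (row 4, col 2): row 4 is missing {2, 7} and column 2 is missing {2, 4}, so the value is 2.
Cell (5,2): column 2 already has {1, 2, 3, 5, 6, 7} → 4.
For row 5, column 1: row 5 already has {1, 2, 3, 4, 5, 7}; that leaves 6.
Cell (4,1): row 4 already has {1, 2, 3, 4, 5, 6} → 7.

a = 7, n = 4, d = 6, c = 2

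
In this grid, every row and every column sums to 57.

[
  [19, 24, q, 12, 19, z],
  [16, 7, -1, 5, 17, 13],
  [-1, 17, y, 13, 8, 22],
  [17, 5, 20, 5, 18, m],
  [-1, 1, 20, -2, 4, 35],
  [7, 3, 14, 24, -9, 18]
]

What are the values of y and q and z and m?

y = -2, q = 6, z = -23, m = -8

Row 4 has 17 + 5 + 20 + 5 + 18 = 65; the blank must be 57 − 65 = -8.
Column 6 has 13 + 22 − 8 + 35 + 18 = 80; the blank must be 57 − 80 = -23.
Row 1 has 19 + 24 + 12 + 19 − 23 = 51; the blank must be 57 − 51 = 6.
Row 3 has -1 + 17 + 13 + 8 + 22 = 59; the blank must be 57 − 59 = -2.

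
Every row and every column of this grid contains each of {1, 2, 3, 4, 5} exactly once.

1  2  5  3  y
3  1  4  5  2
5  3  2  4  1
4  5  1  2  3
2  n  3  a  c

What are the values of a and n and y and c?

For row 5, column 2: column 2 already has {1, 2, 3, 5}; that leaves 4.
For row 1, column 5: row 1 already has {1, 2, 3, 5}; that leaves 4.
At (row 5, col 5): column 5 already has {1, 2, 3, 4}, so the value is 5.
At (row 5, col 4): row 5 already has {2, 3, 4, 5}, so the value is 1.

a = 1, n = 4, y = 4, c = 5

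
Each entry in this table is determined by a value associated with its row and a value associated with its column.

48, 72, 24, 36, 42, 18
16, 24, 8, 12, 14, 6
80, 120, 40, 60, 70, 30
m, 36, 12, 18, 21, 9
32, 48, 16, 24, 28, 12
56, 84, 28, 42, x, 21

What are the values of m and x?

m = 24, x = 49

Each row is a constant multiple of every other row — this is a multiplication table with the headers hidden.
Row 4 is 36/72 = 1/2 times row 1, so its entry in column 1 is 48 × 1/2 = 24.
Row 6 is 84/72 = 7/6 times row 1, so its entry in column 5 is 42 × 7/6 = 49.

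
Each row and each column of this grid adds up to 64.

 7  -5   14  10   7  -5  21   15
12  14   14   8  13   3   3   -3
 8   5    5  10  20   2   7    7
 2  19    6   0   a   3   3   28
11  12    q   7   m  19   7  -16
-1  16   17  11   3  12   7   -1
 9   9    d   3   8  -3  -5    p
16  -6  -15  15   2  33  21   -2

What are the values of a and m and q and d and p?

Row 4 has 2 + 19 + 6 + 0 + 3 + 3 + 28 = 61; the blank must be 64 − 61 = 3.
Column 5 has 7 + 13 + 20 + 3 + 3 + 8 + 2 = 56; the blank must be 64 − 56 = 8.
Row 5 has 11 + 12 + 7 + 8 + 19 + 7 − 16 = 48; the blank must be 64 − 48 = 16.
Column 3 has 14 + 14 + 5 + 6 + 16 + 17 − 15 = 57; the blank must be 64 − 57 = 7.
Row 7 has 9 + 9 + 7 + 3 + 8 − 3 − 5 = 28; the blank must be 64 − 28 = 36.

a = 3, m = 8, q = 16, d = 7, p = 36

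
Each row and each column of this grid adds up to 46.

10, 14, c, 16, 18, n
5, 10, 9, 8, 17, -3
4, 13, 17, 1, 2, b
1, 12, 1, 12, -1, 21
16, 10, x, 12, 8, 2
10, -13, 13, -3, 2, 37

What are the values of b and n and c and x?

b = 9, n = -20, c = 8, x = -2

The known cells in row 5 total 48, leaving 46 − 48 = -2 for the blank.
The known cells in column 3 total 38, leaving 46 − 38 = 8 for the blank.
The known cells in row 3 total 37, leaving 46 − 37 = 9 for the blank.
The known cells in row 1 total 66, leaving 46 − 66 = -20 for the blank.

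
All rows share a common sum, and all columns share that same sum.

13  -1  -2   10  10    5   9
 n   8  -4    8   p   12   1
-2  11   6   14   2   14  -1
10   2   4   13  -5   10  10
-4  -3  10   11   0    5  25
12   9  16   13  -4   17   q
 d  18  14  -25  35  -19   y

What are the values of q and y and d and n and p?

q = -19, y = 19, d = 2, n = 13, p = 6

Rows 1 and 3 both sum to 44, so that's the common total.
Column 5: 10 + 2 − 5 + 0 − 4 + 35 = 38, so its missing entry is 44 − 38 = 6.
Row 2: 8 − 4 + 8 + 6 + 12 + 1 = 31, so its missing entry is 44 − 31 = 13.
Row 6: 12 + 9 + 16 + 13 − 4 + 17 = 63, so its missing entry is 44 − 63 = -19.
Column 1: 13 + 13 − 2 + 10 − 4 + 12 = 42, so its missing entry is 44 − 42 = 2.
Row 7: 2 + 18 + 14 − 25 + 35 − 19 = 25, so its missing entry is 44 − 25 = 19.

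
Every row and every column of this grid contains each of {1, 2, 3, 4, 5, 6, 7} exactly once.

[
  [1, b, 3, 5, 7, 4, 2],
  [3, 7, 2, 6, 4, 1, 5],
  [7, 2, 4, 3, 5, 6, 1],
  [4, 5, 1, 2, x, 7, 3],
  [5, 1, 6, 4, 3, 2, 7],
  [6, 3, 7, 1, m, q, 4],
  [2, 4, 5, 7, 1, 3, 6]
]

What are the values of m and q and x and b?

Cell (1,2): row 1 already has {1, 2, 3, 4, 5, 7} → 6.
At (row 6, col 6): column 6 already has {1, 2, 3, 4, 6, 7}, so the value is 5.
For row 6, column 5: row 6 already has {1, 3, 4, 5, 6, 7}; that leaves 2.
Cell (4,5): row 4 already has {1, 2, 3, 4, 5, 7} → 6.

m = 2, q = 5, x = 6, b = 6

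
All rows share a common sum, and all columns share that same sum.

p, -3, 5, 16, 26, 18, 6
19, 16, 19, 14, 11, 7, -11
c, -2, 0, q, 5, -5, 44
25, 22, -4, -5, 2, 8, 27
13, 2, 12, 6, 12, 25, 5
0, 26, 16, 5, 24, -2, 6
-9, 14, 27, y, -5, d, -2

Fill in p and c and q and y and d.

Rows 2 and 4 both sum to 75, so that's the common total.
Column 6 has 18 + 7 − 5 + 8 + 25 − 2 = 51; the blank must be 75 − 51 = 24.
Row 1 has -3 + 5 + 16 + 26 + 18 + 6 = 68; the blank must be 75 − 68 = 7.
Column 1 has 7 + 19 + 25 + 13 + 0 − 9 = 55; the blank must be 75 − 55 = 20.
Row 3 has 20 − 2 + 0 + 5 − 5 + 44 = 62; the blank must be 75 − 62 = 13.
Row 7 has -9 + 14 + 27 − 5 + 24 − 2 = 49; the blank must be 75 − 49 = 26.

p = 7, c = 20, q = 13, y = 26, d = 24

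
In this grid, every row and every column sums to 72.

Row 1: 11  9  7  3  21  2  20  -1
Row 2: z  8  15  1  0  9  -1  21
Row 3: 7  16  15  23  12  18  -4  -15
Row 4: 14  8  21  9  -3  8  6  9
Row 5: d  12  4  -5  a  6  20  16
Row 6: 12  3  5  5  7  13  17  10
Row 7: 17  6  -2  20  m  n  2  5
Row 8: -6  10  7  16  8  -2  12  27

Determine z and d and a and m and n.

z = 19, d = -2, a = 21, m = 6, n = 18

Column 6: 2 + 9 + 18 + 8 + 6 + 13 − 2 = 54, so its missing entry is 72 − 54 = 18.
Row 7: 17 + 6 − 2 + 20 + 18 + 2 + 5 = 66, so its missing entry is 72 − 66 = 6.
Column 5: 21 + 0 + 12 − 3 + 7 + 6 + 8 = 51, so its missing entry is 72 − 51 = 21.
Row 5: 12 + 4 − 5 + 21 + 6 + 20 + 16 = 74, so its missing entry is 72 − 74 = -2.
Row 2: 8 + 15 + 1 + 0 + 9 − 1 + 21 = 53, so its missing entry is 72 − 53 = 19.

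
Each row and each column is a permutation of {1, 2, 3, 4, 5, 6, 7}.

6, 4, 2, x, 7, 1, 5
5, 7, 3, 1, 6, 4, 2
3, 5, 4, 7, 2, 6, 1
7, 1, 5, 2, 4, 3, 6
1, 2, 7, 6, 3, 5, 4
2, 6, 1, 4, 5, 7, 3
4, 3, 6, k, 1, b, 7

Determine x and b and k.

At (row 7, col 6): column 6 already has {1, 3, 4, 5, 6, 7}, so the value is 2.
At (row 7, col 4): row 7 already has {1, 2, 3, 4, 6, 7}, so the value is 5.
Cell (1,4): row 1 already has {1, 2, 4, 5, 6, 7} → 3.

x = 3, b = 2, k = 5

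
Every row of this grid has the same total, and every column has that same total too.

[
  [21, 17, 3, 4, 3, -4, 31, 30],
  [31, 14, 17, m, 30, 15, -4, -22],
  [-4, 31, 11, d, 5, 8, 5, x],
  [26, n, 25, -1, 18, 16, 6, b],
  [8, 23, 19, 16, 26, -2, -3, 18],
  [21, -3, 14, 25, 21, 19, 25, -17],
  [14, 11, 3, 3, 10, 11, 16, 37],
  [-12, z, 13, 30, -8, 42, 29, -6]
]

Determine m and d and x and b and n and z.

Rows 1 and 5 both sum to 105, so that's the common total.
Row 8 has -12 + 13 + 30 − 8 + 42 + 29 − 6 = 88; the blank must be 105 − 88 = 17.
Column 2 has 17 + 14 + 31 + 23 − 3 + 11 + 17 = 110; the blank must be 105 − 110 = -5.
Row 4 has 26 − 5 + 25 − 1 + 18 + 16 + 6 = 85; the blank must be 105 − 85 = 20.
Column 8 has 30 − 22 + 20 + 18 − 17 + 37 − 6 = 60; the blank must be 105 − 60 = 45.
Row 3 has -4 + 31 + 11 + 5 + 8 + 5 + 45 = 101; the blank must be 105 − 101 = 4.
Row 2 has 31 + 14 + 17 + 30 + 15 − 4 − 22 = 81; the blank must be 105 − 81 = 24.

m = 24, d = 4, x = 45, b = 20, n = -5, z = 17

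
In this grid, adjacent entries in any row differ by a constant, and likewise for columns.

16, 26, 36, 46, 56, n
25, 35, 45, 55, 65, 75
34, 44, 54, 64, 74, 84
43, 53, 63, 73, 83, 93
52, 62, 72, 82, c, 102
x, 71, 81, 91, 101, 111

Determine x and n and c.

x = 61, n = 66, c = 92

Along each row the entries change by 10 per step; down each column they change by 9.
Row 6: from 71 at column 2, stepping by 10 to column 1 gives 61.
Row 1: from 16 at column 1, stepping by 10 to column 6 gives 66.
Row 5: from 52 at column 1, stepping by 10 to column 5 gives 92.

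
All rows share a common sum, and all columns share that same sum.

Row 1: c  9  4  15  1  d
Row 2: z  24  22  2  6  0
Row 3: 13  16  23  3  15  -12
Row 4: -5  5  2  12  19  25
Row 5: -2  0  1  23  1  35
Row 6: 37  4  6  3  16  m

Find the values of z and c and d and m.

Rows 3 and 4 both sum to 58, so that's the common total.
Row 2 has 24 + 22 + 2 + 6 + 0 = 54; the blank must be 58 − 54 = 4.
Row 6 has 37 + 4 + 6 + 3 + 16 = 66; the blank must be 58 − 66 = -8.
Column 6 has 0 − 12 + 25 + 35 − 8 = 40; the blank must be 58 − 40 = 18.
Row 1 has 9 + 4 + 15 + 1 + 18 = 47; the blank must be 58 − 47 = 11.

z = 4, c = 11, d = 18, m = -8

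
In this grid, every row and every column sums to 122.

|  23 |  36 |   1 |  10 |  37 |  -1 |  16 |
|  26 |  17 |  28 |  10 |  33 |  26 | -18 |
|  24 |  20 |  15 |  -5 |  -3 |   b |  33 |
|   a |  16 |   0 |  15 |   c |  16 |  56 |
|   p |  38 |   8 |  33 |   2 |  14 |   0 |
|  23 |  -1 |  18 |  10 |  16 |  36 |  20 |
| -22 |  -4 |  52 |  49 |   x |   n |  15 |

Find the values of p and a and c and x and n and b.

Row 5 has 38 + 8 + 33 + 2 + 14 + 0 = 95; the blank must be 122 − 95 = 27.
Column 1 has 23 + 26 + 24 + 27 + 23 − 22 = 101; the blank must be 122 − 101 = 21.
Row 4 has 21 + 16 + 0 + 15 + 16 + 56 = 124; the blank must be 122 − 124 = -2.
Column 5 has 37 + 33 − 3 − 2 + 2 + 16 = 83; the blank must be 122 − 83 = 39.
Row 7 has -22 − 4 + 52 + 49 + 39 + 15 = 129; the blank must be 122 − 129 = -7.
Row 3 has 24 + 20 + 15 − 5 − 3 + 33 = 84; the blank must be 122 − 84 = 38.

p = 27, a = 21, c = -2, x = 39, n = -7, b = 38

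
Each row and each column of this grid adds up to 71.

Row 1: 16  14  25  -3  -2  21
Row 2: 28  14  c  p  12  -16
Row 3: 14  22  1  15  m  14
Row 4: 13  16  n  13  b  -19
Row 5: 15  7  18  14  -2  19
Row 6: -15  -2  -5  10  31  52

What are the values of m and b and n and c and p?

m = 5, b = 27, n = 21, c = 11, p = 22

The known cells in row 3 total 66, leaving 71 − 66 = 5 for the blank.
The known cells in column 5 total 44, leaving 71 − 44 = 27 for the blank.
The known cells in row 4 total 50, leaving 71 − 50 = 21 for the blank.
The known cells in column 3 total 60, leaving 71 − 60 = 11 for the blank.
The known cells in row 2 total 49, leaving 71 − 49 = 22 for the blank.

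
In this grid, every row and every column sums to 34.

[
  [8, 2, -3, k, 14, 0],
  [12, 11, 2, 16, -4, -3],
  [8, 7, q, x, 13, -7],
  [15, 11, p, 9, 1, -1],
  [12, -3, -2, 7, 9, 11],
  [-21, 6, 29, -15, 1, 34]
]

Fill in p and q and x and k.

p = -1, q = 9, x = 4, k = 13

Row 4 has 15 + 11 + 9 + 1 − 1 = 35; the blank must be 34 − 35 = -1.
Row 1 has 8 + 2 − 3 + 14 + 0 = 21; the blank must be 34 − 21 = 13.
Column 4 has 13 + 16 + 9 + 7 − 15 = 30; the blank must be 34 − 30 = 4.
Row 3 has 8 + 7 + 4 + 13 − 7 = 25; the blank must be 34 − 25 = 9.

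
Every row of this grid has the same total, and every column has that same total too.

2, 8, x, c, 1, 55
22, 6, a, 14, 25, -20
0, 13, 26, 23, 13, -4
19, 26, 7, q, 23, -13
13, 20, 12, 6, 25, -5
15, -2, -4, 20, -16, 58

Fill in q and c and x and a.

q = 9, c = -1, x = 6, a = 24

Rows 3 and 5 both sum to 71, so that's the common total.
Row 2 has 22 + 6 + 14 + 25 − 20 = 47; the blank must be 71 − 47 = 24.
Column 3 has 24 + 26 + 7 + 12 − 4 = 65; the blank must be 71 − 65 = 6.
Row 4 has 19 + 26 + 7 + 23 − 13 = 62; the blank must be 71 − 62 = 9.
Row 1 has 2 + 8 + 6 + 1 + 55 = 72; the blank must be 71 − 72 = -1.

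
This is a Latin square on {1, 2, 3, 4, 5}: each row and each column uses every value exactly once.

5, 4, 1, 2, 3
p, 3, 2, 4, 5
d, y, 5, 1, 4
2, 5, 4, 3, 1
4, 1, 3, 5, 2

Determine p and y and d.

Cell (2,1): row 2 already has {2, 3, 4, 5} → 1.
Cell (3,1): column 1 already has {1, 2, 4, 5} → 3.
Cell (3,2): row 3 already has {1, 3, 4, 5} → 2.

p = 1, y = 2, d = 3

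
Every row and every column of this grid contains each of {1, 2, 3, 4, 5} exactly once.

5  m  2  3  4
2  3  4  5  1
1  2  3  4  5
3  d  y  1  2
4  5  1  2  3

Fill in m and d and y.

Cell (4,3): column 3 already has {1, 2, 3, 4} → 5.
At (row 4, col 2): row 4 already has {1, 2, 3, 5}, so the value is 4.
At (row 1, col 2): row 1 already has {2, 3, 4, 5}, so the value is 1.

m = 1, d = 4, y = 5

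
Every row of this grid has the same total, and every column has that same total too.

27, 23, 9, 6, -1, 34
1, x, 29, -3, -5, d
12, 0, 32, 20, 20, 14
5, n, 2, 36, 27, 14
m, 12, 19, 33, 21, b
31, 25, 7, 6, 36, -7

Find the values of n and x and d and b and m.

Rows 1 and 3 both sum to 98, so that's the common total.
Column 1: 27 + 1 + 12 + 5 + 31 = 76, so its missing entry is 98 − 76 = 22.
Row 4: 5 + 2 + 36 + 27 + 14 = 84, so its missing entry is 98 − 84 = 14.
Column 2: 23 + 0 + 14 + 12 + 25 = 74, so its missing entry is 98 − 74 = 24.
Row 2: 1 + 24 + 29 − 3 − 5 = 46, so its missing entry is 98 − 46 = 52.
Row 5: 22 + 12 + 19 + 33 + 21 = 107, so its missing entry is 98 − 107 = -9.

n = 14, x = 24, d = 52, b = -9, m = 22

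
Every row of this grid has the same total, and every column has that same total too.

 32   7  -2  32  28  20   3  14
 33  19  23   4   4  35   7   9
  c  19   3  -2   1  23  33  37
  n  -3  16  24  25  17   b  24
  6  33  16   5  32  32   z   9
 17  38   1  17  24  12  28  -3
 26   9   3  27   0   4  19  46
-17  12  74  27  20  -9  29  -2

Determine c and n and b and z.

c = 20, n = 17, b = 14, z = 1

Rows 1 and 2 both sum to 134, so that's the common total.
Row 5: 6 + 33 + 16 + 5 + 32 + 32 + 9 = 133, so its missing entry is 134 − 133 = 1.
Row 3: 19 + 3 − 2 + 1 + 23 + 33 + 37 = 114, so its missing entry is 134 − 114 = 20.
Column 7: 3 + 7 + 33 + 1 + 28 + 19 + 29 = 120, so its missing entry is 134 − 120 = 14.
Row 4: -3 + 16 + 24 + 25 + 17 + 14 + 24 = 117, so its missing entry is 134 − 117 = 17.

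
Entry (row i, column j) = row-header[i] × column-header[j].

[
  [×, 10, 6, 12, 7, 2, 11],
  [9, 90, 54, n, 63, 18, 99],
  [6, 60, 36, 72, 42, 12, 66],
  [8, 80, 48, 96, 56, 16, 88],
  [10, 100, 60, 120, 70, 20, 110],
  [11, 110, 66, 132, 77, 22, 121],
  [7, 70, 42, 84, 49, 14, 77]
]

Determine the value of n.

108

9 × 12 = 108.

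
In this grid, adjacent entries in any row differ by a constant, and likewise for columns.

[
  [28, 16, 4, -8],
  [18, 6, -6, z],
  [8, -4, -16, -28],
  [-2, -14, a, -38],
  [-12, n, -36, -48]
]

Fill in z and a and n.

Along each row the entries change by -12 per step; down each column they change by -10.
Row 2: from 18 at column 1, stepping by -12 to column 4 gives -18.
Row 4: from -2 at column 1, stepping by -12 to column 3 gives -26.
Row 5: from -12 at column 1, stepping by -12 to column 2 gives -24.

z = -18, a = -26, n = -24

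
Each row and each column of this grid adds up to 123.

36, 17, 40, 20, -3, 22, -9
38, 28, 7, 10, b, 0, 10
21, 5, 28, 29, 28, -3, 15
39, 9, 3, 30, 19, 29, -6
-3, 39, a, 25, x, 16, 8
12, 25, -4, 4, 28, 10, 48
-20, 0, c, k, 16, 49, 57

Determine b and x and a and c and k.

b = 30, x = 5, a = 33, c = 16, k = 5

The known cells in row 2 total 93, leaving 123 − 93 = 30 for the blank.
The known cells in column 5 total 118, leaving 123 − 118 = 5 for the blank.
The known cells in row 5 total 90, leaving 123 − 90 = 33 for the blank.
The known cells in column 3 total 107, leaving 123 − 107 = 16 for the blank.
The known cells in row 7 total 118, leaving 123 − 118 = 5 for the blank.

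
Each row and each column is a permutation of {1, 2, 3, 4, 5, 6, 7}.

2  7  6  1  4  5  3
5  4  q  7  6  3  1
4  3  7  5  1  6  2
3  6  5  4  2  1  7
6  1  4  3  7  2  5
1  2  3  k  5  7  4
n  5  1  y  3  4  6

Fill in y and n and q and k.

y = 2, n = 7, q = 2, k = 6

For row 6, column 4: row 6 already has {1, 2, 3, 4, 5, 7}; that leaves 6.
Cell (2,3): row 2 already has {1, 3, 4, 5, 6, 7} → 2.
Cell (7,4): column 4 already has {1, 3, 4, 5, 6, 7} → 2.
At (row 7, col 1): row 7 already has {1, 2, 3, 4, 5, 6}, so the value is 7.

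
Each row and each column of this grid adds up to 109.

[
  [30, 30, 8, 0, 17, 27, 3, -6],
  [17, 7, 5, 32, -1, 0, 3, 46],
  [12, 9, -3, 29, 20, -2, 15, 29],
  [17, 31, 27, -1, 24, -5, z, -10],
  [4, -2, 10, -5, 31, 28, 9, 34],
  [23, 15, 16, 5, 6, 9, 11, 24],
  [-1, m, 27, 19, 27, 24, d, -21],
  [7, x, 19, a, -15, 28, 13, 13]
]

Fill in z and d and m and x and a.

z = 26, d = 29, m = 5, x = 14, a = 30

Column 4 has 0 + 32 + 29 − 1 − 5 + 5 + 19 = 79; the blank must be 109 − 79 = 30.
Row 8 has 7 + 19 + 30 − 15 + 28 + 13 + 13 = 95; the blank must be 109 − 95 = 14.
Column 2 has 30 + 7 + 9 + 31 − 2 + 15 + 14 = 104; the blank must be 109 − 104 = 5.
Row 4 has 17 + 31 + 27 − 1 + 24 − 5 − 10 = 83; the blank must be 109 − 83 = 26.
Row 7 has -1 + 5 + 27 + 19 + 27 + 24 − 21 = 80; the blank must be 109 − 80 = 29.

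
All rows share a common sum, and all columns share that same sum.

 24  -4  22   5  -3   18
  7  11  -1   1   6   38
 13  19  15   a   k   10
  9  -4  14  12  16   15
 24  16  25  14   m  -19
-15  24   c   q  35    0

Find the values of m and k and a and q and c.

m = 2, k = 6, a = -1, q = 31, c = -13

Rows 1 and 2 both sum to 62, so that's the common total.
Row 5: 24 + 16 + 25 + 14 − 19 = 60, so its missing entry is 62 − 60 = 2.
Column 5: -3 + 6 + 16 + 2 + 35 = 56, so its missing entry is 62 − 56 = 6.
Row 3: 13 + 19 + 15 + 6 + 10 = 63, so its missing entry is 62 − 63 = -1.
Column 4: 5 + 1 − 1 + 12 + 14 = 31, so its missing entry is 62 − 31 = 31.
Row 6: -15 + 24 + 31 + 35 + 0 = 75, so its missing entry is 62 − 75 = -13.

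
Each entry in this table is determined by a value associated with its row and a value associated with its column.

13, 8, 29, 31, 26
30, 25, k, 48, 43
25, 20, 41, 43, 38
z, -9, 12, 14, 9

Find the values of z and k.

z = -4, k = 46

The difference between any two rows is the same in every column — this is an addition table with the headers hidden.
Row 4 minus row 1 is -9 − 8 = -17, so its entry in column 1 is 13 + (-17) = -4.
Row 2 minus row 1 is 25 − 8 = 17, so its entry in column 3 is 29 + 17 = 46.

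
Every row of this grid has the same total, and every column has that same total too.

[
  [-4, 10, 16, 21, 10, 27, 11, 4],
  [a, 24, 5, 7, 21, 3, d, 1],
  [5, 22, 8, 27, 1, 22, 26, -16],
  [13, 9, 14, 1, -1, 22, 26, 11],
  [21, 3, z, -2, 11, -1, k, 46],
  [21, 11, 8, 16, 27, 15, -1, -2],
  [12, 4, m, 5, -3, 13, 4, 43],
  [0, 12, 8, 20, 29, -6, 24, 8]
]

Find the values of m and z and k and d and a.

m = 17, z = 19, k = -2, d = 7, a = 27

Rows 1 and 3 both sum to 95, so that's the common total.
The known cells in row 7 total 78, leaving 95 − 78 = 17 for the blank.
The known cells in column 3 total 76, leaving 95 − 76 = 19 for the blank.
The known cells in row 5 total 97, leaving 95 − 97 = -2 for the blank.
The known cells in column 1 total 68, leaving 95 − 68 = 27 for the blank.
The known cells in row 2 total 88, leaving 95 − 88 = 7 for the blank.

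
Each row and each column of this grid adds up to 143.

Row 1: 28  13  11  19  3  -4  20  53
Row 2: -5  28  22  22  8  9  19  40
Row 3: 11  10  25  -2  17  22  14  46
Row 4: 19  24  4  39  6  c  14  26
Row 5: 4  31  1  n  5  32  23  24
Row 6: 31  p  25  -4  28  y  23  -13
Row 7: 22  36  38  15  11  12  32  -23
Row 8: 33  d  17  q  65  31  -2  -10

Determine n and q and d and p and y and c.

The known cells in row 5 total 120, leaving 143 − 120 = 23 for the blank.
The known cells in column 4 total 112, leaving 143 − 112 = 31 for the blank.
The known cells in row 8 total 165, leaving 143 − 165 = -22 for the blank.
The known cells in column 2 total 120, leaving 143 − 120 = 23 for the blank.
The known cells in row 6 total 113, leaving 143 − 113 = 30 for the blank.
The known cells in row 4 total 132, leaving 143 − 132 = 11 for the blank.

n = 23, q = 31, d = -22, p = 23, y = 30, c = 11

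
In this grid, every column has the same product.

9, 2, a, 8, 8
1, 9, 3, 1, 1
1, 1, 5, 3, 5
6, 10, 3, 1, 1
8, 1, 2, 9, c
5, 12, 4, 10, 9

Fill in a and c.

Columns 1 and 2 each multiply to 2160, so every column has product 2160.
Column 3: 3×5×3×2×4 = 360, so the missing entry is 2160 ÷ 360 = 6.
Column 5: 8×1×5×1×9 = 360, so the missing entry is 2160 ÷ 360 = 6.

a = 6, c = 6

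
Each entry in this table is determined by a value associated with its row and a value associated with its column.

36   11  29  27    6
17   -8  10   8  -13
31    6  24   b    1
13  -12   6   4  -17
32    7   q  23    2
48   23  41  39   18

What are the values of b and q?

b = 22, q = 25

The difference between any two rows is the same in every column — this is an addition table with the headers hidden.
Row 3 minus row 1 is 1 − 6 = -5, so its entry in column 4 is 27 + (-5) = 22.
Row 5 minus row 1 is 2 − 6 = -4, so its entry in column 3 is 29 + (-4) = 25.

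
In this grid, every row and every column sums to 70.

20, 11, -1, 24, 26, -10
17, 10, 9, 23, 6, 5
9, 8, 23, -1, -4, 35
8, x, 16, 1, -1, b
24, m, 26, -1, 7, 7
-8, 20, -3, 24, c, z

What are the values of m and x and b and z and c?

m = 7, x = 14, b = 32, z = 1, c = 36

Column 5 has 26 + 6 − 4 − 1 + 7 = 34; the blank must be 70 − 34 = 36.
Row 6 has -8 + 20 − 3 + 24 + 36 = 69; the blank must be 70 − 69 = 1.
Row 5 has 24 + 26 − 1 + 7 + 7 = 63; the blank must be 70 − 63 = 7.
Column 2 has 11 + 10 + 8 + 7 + 20 = 56; the blank must be 70 − 56 = 14.
Row 4 has 8 + 14 + 16 + 1 − 1 = 38; the blank must be 70 − 38 = 32.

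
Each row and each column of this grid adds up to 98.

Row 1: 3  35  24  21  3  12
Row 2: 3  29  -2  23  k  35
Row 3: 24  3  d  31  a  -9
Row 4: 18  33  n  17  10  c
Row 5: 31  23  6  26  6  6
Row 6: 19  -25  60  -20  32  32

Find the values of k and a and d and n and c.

k = 10, a = 37, d = 12, n = -2, c = 22

Row 2 has 3 + 29 − 2 + 23 + 35 = 88; the blank must be 98 − 88 = 10.
Column 5 has 3 + 10 + 10 + 6 + 32 = 61; the blank must be 98 − 61 = 37.
Row 3 has 24 + 3 + 31 + 37 − 9 = 86; the blank must be 98 − 86 = 12.
Column 3 has 24 − 2 + 12 + 6 + 60 = 100; the blank must be 98 − 100 = -2.
Row 4 has 18 + 33 − 2 + 17 + 10 = 76; the blank must be 98 − 76 = 22.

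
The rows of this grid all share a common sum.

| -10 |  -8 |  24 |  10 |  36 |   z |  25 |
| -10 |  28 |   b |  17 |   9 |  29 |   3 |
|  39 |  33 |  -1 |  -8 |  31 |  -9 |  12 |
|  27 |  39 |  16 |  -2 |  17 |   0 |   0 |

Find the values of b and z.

Row 3 sums to 97 and so does row 4; that's the common total.
In row 2 the known cells total 76, leaving 97 − 76 = 21.
In row 1 the known cells total 77, leaving 97 − 77 = 20.

b = 21, z = 20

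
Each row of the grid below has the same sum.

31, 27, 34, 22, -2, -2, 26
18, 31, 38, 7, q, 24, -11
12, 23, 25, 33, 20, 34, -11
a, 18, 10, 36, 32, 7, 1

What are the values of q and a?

The complete rows each total 136.
Row 2 is missing 136 − 107 = 29 (since 18 + 31 + 38 + 7 + 24 − 11 = 107).
Row 4 is missing 136 − 104 = 32 (since 18 + 10 + 36 + 32 + 7 + 1 = 104).

q = 29, a = 32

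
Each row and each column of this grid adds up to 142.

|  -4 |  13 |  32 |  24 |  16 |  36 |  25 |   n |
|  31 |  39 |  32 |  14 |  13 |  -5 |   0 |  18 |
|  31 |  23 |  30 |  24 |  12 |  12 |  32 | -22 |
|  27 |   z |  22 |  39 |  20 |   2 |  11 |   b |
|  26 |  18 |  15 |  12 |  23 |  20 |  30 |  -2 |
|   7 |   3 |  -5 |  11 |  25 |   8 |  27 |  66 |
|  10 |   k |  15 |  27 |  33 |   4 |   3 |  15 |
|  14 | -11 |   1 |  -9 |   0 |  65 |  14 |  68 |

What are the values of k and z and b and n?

k = 35, z = 22, b = -1, n = 0

Row 7 has 10 + 15 + 27 + 33 + 4 + 3 + 15 = 107; the blank must be 142 − 107 = 35.
Column 2 has 13 + 39 + 23 + 18 + 3 + 35 − 11 = 120; the blank must be 142 − 120 = 22.
Row 1 has -4 + 13 + 32 + 24 + 16 + 36 + 25 = 142; the blank must be 142 − 142 = 0.
Row 4 has 27 + 22 + 22 + 39 + 20 + 2 + 11 = 143; the blank must be 142 − 143 = -1.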